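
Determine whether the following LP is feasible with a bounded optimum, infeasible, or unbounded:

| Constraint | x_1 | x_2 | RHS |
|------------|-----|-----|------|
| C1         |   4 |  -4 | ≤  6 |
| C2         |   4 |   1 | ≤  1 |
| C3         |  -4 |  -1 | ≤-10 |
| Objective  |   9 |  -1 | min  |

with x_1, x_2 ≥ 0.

Infeasible (no feasible solution exists)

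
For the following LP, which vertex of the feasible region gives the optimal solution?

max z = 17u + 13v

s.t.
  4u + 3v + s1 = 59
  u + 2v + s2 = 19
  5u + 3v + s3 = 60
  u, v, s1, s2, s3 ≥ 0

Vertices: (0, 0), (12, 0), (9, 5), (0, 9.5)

Evaluate the objective at each vertex of the feasible region:
  z(0, 0) = 0
  z(12, 0) = 204
  z(9, 5) = 218  ←
  z(0, 9.5) = 123.5
The maximum is at u = 9, v = 5.

(9, 5)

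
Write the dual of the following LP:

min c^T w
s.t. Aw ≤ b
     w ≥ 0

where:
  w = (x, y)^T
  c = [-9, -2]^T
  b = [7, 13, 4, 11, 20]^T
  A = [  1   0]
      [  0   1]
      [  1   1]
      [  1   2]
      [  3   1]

Primal min cᵀx s.t. Ax ≤ b, x ≥ 0  →  Dual max −bᵀy s.t. Aᵀy ≥ −c, y ≥ 0.

Maximize: z = -7y1 - 13y2 - 4y3 - 11y4 - 20y5

Subject to:
  y1 + y3 + y4 + 3y5 ≥ 9
  y2 + y3 + 2y4 + y5 ≥ 2
  y1, y2, y3, y4, y5 ≥ 0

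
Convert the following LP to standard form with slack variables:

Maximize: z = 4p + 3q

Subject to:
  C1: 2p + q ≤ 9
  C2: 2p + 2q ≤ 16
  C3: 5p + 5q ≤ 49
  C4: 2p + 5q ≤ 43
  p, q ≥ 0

max z = 4p + 3q

s.t.
  2p + q + s1 = 9
  2p + 2q + s2 = 16
  5p + 5q + s3 = 49
  2p + 5q + s4 = 43
  p, q, s1, s2, s3, s4 ≥ 0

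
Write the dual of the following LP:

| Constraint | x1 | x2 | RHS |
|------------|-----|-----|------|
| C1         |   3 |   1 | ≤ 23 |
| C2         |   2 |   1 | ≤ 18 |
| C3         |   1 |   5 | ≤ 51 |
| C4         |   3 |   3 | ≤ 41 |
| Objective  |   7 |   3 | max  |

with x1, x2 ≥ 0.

Primal max cᵀx s.t. Ax ≤ b, x ≥ 0  →  Dual min bᵀy s.t. Aᵀy ≥ c, y ≥ 0.

Minimize: z = 23y1 + 18y2 + 51y3 + 41y4

Subject to:
  3y1 + 2y2 + y3 + 3y4 ≥ 7
  y1 + y2 + 5y3 + 3y4 ≥ 3
  y1, y2, y3, y4 ≥ 0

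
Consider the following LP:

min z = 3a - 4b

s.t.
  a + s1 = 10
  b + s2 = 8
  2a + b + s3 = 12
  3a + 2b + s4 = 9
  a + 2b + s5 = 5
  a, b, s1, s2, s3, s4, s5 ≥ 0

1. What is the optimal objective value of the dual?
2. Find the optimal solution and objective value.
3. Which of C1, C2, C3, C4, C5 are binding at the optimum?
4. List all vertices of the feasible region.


1. -10
2. a = 0, b = 2.5, z = -10
3. C5
4. (0, 0), (3, 0), (2, 1.5), (0, 2.5)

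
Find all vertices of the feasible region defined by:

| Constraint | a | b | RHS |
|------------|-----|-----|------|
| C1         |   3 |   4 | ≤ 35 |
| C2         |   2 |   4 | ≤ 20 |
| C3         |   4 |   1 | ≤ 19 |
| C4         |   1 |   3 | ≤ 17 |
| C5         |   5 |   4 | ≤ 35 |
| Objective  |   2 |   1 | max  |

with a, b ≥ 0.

(0, 0), (4.75, 0), (4, 3), (0, 5)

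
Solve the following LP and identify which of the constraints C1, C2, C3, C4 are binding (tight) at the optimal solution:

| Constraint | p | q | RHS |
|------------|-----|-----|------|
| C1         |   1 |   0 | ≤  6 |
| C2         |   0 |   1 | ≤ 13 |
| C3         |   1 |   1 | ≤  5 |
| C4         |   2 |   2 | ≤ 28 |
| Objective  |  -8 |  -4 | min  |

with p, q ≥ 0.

At p = 5, q = 0, compute slack b - a·x for each constraint:
  C1: 6 − 5 = 1  (slack)
  C2: 13 − 0 = 13  (slack)
  C3: 5 − 5 = 0  (binding)
  C4: 28 − 10 = 18  (slack)

Optimal: p = 5, q = 0
Binding: C3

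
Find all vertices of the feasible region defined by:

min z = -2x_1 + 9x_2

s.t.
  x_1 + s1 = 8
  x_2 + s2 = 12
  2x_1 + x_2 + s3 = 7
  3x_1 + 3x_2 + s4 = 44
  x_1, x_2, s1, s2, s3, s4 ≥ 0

(0, 0), (3.5, 0), (0, 7)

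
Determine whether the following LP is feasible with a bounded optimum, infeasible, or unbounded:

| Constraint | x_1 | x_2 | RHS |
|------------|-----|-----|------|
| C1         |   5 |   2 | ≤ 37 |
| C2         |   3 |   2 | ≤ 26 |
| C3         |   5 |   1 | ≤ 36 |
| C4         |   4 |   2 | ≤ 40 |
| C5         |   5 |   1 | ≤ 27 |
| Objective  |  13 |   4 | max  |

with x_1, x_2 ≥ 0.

Feasible with a bounded optimal solution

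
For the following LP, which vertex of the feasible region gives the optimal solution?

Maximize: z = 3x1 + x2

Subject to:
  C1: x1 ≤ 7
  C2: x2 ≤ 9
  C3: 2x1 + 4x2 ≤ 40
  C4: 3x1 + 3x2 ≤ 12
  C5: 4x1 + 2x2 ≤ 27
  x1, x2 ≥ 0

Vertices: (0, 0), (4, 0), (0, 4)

Evaluate the objective at each vertex of the feasible region:
  z(0, 0) = 0
  z(4, 0) = 12  ←
  z(0, 4) = 4
The maximum is at x1 = 4, x2 = 0.

(4, 0)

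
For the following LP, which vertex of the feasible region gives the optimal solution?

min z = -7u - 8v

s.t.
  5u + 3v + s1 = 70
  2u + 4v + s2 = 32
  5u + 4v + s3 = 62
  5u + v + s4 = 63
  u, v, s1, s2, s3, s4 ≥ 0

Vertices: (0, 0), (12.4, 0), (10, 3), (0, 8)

Evaluate the objective at each vertex of the feasible region:
  z(0, 0) = 0
  z(12.4, 0) = -86.8
  z(10, 3) = -94  ←
  z(0, 8) = -64
The minimum is at u = 10, v = 3.

(10, 3)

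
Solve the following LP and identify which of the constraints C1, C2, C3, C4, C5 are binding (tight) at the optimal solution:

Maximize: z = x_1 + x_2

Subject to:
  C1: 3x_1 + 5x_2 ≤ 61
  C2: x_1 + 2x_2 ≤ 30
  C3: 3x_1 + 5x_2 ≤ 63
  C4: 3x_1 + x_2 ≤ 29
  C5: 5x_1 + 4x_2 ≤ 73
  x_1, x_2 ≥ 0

At x_1 = 7, x_2 = 8, compute slack b - a·x for each constraint:
  C1: 61 − 61 = 0  (binding)
  C2: 30 − 23 = 7  (slack)
  C3: 63 − 61 = 2  (slack)
  C4: 29 − 29 = 0  (binding)
  C5: 73 − 67 = 6  (slack)

Optimal: x_1 = 7, x_2 = 8
Binding: C1, C4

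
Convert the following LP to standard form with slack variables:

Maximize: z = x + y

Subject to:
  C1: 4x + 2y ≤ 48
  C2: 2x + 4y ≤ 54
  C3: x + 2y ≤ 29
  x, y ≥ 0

max z = x + y

s.t.
  4x + 2y + s1 = 48
  2x + 4y + s2 = 54
  x + 2y + s3 = 29
  x, y, s1, s2, s3 ≥ 0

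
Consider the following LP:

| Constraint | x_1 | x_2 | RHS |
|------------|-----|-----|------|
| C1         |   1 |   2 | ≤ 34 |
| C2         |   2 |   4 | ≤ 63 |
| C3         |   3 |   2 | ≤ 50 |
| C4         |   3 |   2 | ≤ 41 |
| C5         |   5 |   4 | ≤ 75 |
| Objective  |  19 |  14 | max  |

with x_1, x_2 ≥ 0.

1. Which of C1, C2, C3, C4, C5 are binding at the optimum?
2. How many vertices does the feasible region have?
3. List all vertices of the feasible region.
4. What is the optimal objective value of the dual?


1. C4, C5
2. 5
3. (0, 0), (13.67, 0), (7, 10), (4, 13.75), (0, 15.75)
4. 273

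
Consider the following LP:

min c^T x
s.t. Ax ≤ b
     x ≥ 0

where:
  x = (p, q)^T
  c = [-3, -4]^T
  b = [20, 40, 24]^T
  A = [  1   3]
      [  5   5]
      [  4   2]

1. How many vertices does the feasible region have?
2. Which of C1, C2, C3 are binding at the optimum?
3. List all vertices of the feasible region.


1. 5
2. C1, C2
3. (0, 0), (6, 0), (4, 4), (2, 6), (0, 6.667)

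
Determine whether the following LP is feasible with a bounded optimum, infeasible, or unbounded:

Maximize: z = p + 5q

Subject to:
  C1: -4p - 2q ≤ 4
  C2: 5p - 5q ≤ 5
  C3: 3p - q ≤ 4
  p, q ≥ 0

Unbounded (objective can increase without bound)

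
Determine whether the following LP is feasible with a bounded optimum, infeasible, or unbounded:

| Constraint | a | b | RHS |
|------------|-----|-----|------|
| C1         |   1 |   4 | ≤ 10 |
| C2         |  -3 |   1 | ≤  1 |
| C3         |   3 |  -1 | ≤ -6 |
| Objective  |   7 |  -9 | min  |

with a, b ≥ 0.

Infeasible (no feasible solution exists)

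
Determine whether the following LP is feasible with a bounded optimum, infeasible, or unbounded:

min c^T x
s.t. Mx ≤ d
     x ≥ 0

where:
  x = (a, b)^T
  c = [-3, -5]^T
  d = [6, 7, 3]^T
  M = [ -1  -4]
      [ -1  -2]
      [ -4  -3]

Unbounded (objective can decrease without bound)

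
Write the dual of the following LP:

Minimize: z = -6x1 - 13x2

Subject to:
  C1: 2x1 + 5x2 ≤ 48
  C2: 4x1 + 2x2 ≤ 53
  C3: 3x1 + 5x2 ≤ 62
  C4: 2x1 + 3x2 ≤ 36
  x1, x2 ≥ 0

Primal min cᵀx s.t. Ax ≤ b, x ≥ 0  →  Dual max −bᵀy s.t. Aᵀy ≥ −c, y ≥ 0.

Maximize: z = -48y1 - 53y2 - 62y3 - 36y4

Subject to:
  2y1 + 4y2 + 3y3 + 2y4 ≥ 6
  5y1 + 2y2 + 5y3 + 3y4 ≥ 13
  y1, y2, y3, y4 ≥ 0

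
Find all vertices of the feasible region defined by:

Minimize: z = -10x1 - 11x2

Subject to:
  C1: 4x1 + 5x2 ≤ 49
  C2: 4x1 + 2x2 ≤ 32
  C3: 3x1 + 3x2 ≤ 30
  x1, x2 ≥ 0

(0, 0), (8, 0), (6, 4), (1, 9), (0, 9.8)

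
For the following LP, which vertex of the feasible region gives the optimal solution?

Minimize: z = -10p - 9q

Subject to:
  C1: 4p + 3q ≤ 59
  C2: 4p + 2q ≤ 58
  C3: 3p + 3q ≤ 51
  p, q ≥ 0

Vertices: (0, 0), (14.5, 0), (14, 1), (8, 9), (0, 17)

Evaluate the objective at each vertex of the feasible region:
  z(0, 0) = 0
  z(14.5, 0) = -145
  z(14, 1) = -149
  z(8, 9) = -161  ←
  z(0, 17) = -153
The minimum is at p = 8, q = 9.

(8, 9)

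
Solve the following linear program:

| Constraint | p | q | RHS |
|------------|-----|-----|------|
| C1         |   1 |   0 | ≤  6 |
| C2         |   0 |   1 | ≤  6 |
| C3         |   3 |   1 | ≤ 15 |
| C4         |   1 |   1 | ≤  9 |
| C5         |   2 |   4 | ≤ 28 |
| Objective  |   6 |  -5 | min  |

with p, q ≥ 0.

Evaluate the objective at each vertex of the feasible region:
  z(0, 0) = 0
  z(5, 0) = 30
  z(3.2, 5.4) = -7.8
  z(2, 6) = -18
  z(0, 6) = -30  ←
The minimum is at p = 0, q = 6.

p = 0, q = 6, z = -30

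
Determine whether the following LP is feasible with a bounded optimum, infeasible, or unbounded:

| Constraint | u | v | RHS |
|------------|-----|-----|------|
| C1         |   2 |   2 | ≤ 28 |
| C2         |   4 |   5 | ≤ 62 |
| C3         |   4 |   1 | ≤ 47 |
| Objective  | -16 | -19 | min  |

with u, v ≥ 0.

Feasible with a bounded optimal solution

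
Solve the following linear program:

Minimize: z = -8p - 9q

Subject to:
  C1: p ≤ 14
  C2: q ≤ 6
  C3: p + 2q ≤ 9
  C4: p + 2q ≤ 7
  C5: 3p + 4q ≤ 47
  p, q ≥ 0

Evaluate the objective at each vertex of the feasible region:
  z(0, 0) = 0
  z(7, 0) = -56  ←
  z(0, 3.5) = -31.5
The minimum is at p = 7, q = 0.

p = 7, q = 0, z = -56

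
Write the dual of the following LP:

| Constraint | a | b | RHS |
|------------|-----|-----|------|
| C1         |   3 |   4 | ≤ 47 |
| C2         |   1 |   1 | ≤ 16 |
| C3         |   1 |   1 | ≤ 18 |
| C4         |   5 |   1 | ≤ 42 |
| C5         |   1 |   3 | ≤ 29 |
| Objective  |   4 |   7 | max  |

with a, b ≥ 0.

Primal max cᵀx s.t. Ax ≤ b, x ≥ 0  →  Dual min bᵀy s.t. Aᵀy ≥ c, y ≥ 0.

Minimize: z = 47y1 + 16y2 + 18y3 + 42y4 + 29y5

Subject to:
  3y1 + y2 + y3 + 5y4 + y5 ≥ 4
  4y1 + y2 + y3 + y4 + 3y5 ≥ 7
  y1, y2, y3, y4, y5 ≥ 0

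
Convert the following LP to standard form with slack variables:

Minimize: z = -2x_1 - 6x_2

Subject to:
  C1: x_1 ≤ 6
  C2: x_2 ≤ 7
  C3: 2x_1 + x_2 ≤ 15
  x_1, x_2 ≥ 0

min z = -2x_1 - 6x_2

s.t.
  x_1 + s1 = 6
  x_2 + s2 = 7
  2x_1 + x_2 + s3 = 15
  x_1, x_2, s1, s2, s3 ≥ 0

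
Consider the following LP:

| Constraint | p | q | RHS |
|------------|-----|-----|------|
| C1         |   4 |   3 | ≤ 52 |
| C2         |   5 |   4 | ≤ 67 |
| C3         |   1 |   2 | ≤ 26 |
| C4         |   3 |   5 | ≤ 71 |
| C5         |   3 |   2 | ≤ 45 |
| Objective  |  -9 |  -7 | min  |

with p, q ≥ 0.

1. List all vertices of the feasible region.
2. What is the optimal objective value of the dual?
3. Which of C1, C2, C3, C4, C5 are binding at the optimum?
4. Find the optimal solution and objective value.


1. (0, 0), (13, 0), (7, 8), (5, 10.5), (0, 13)
2. -119
3. C1, C2
4. p = 7, q = 8, z = -119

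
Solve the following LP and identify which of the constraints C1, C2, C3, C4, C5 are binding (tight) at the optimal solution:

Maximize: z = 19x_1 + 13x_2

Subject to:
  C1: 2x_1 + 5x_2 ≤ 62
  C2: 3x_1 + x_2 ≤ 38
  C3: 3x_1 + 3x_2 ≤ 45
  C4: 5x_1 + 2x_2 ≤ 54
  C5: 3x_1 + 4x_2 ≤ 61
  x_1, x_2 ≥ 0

At x_1 = 8, x_2 = 7, compute slack b - a·x for each constraint:
  C1: 62 − 51 = 11  (slack)
  C2: 38 − 31 = 7  (slack)
  C3: 45 − 45 = 0  (binding)
  C4: 54 − 54 = 0  (binding)
  C5: 61 − 52 = 9  (slack)

Optimal: x_1 = 8, x_2 = 7
Binding: C3, C4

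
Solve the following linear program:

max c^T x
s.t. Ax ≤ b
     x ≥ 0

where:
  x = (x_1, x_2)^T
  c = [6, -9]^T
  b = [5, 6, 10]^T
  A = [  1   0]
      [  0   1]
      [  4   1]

Evaluate the objective at each vertex of the feasible region:
  z(0, 0) = 0
  z(2.5, 0) = 15  ←
  z(1, 6) = -48
  z(0, 6) = -54
The maximum is at x_1 = 2.5, x_2 = 0.

x_1 = 2.5, x_2 = 0, z = 15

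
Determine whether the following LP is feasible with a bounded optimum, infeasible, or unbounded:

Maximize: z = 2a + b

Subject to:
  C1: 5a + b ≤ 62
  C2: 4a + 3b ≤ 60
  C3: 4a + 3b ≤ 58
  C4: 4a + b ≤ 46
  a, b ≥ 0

Feasible with a bounded optimal solution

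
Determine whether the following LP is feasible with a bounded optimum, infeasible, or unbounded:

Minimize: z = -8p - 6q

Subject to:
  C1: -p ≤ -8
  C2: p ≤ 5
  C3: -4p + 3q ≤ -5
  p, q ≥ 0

Infeasible (no feasible solution exists)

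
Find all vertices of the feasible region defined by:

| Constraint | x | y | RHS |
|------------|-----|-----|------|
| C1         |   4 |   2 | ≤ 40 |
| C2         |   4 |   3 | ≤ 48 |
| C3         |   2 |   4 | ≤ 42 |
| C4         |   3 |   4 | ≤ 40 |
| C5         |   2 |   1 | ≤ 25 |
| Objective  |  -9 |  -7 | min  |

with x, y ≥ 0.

(0, 0), (10, 0), (8, 4), (0, 10)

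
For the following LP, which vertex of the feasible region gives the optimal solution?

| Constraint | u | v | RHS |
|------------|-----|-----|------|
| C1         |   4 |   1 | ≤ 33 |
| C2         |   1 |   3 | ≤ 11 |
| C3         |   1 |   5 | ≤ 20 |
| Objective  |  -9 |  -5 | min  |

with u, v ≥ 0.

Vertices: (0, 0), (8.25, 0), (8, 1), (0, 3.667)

Evaluate the objective at each vertex of the feasible region:
  z(0, 0) = 0
  z(8.25, 0) = -74.25
  z(8, 1) = -77  ←
  z(0, 3.667) = -18.33
The minimum is at u = 8, v = 1.

(8, 1)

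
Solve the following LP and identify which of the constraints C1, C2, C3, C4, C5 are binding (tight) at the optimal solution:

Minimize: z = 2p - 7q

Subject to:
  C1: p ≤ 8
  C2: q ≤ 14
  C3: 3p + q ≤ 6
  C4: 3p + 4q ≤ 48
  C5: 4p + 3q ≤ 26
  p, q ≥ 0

At p = 0, q = 6, compute slack b - a·x for each constraint:
  C1: 8 − 0 = 8  (slack)
  C2: 14 − 6 = 8  (slack)
  C3: 6 − 6 = 0  (binding)
  C4: 48 − 24 = 24  (slack)
  C5: 26 − 18 = 8  (slack)

Optimal: p = 0, q = 6
Binding: C3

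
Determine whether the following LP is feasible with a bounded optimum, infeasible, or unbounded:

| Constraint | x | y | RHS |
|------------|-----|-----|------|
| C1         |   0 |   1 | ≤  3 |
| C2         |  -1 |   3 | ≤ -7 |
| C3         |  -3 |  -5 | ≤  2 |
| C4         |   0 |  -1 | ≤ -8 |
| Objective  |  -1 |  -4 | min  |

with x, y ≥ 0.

Infeasible (no feasible solution exists)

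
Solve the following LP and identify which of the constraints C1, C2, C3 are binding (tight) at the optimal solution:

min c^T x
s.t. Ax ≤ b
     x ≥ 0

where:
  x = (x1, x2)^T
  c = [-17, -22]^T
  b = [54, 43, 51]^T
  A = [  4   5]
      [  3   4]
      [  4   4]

At x1 = 1, x2 = 10, compute slack b - a·x for each constraint:
  C1: 54 − 54 = 0  (binding)
  C2: 43 − 43 = 0  (binding)
  C3: 51 − 44 = 7  (slack)

Optimal: x1 = 1, x2 = 10
Binding: C1, C2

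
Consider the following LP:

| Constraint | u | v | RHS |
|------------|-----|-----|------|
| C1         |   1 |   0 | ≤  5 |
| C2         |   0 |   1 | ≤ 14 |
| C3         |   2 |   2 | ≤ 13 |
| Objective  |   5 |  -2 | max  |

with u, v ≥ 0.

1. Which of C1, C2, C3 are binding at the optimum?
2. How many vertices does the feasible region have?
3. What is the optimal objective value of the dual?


1. C1
2. 4
3. 25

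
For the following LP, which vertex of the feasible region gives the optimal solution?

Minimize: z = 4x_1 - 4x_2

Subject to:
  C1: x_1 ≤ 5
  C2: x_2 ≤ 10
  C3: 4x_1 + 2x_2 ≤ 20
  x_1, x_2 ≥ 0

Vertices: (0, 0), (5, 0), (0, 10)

Evaluate the objective at each vertex of the feasible region:
  z(0, 0) = 0
  z(5, 0) = 20
  z(0, 10) = -40  ←
The minimum is at x_1 = 0, x_2 = 10.

(0, 10)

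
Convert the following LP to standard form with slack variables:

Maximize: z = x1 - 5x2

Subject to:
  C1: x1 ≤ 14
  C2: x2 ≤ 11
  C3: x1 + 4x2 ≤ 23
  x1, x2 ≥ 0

max z = x1 - 5x2

s.t.
  x1 + s1 = 14
  x2 + s2 = 11
  x1 + 4x2 + s3 = 23
  x1, x2, s1, s2, s3 ≥ 0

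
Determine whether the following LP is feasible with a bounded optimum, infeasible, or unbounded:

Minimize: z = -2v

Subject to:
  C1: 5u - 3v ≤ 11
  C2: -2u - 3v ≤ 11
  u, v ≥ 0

Unbounded (objective can decrease without bound)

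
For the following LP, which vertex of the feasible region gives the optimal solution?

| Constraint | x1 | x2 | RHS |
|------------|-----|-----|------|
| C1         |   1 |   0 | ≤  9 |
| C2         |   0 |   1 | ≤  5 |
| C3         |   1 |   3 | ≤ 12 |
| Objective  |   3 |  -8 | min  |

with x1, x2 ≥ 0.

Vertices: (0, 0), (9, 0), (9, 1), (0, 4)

Evaluate the objective at each vertex of the feasible region:
  z(0, 0) = 0
  z(9, 0) = 27
  z(9, 1) = 19
  z(0, 4) = -32  ←
The minimum is at x1 = 0, x2 = 4.

(0, 4)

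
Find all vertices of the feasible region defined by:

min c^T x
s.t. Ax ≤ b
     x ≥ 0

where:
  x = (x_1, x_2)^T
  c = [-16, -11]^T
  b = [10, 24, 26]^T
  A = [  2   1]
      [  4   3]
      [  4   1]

(0, 0), (5, 0), (3, 4), (0, 8)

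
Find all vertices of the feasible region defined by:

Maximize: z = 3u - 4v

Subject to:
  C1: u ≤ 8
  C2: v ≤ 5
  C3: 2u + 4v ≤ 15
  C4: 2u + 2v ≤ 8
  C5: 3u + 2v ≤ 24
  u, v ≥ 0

(0, 0), (4, 0), (0.5, 3.5), (0, 3.75)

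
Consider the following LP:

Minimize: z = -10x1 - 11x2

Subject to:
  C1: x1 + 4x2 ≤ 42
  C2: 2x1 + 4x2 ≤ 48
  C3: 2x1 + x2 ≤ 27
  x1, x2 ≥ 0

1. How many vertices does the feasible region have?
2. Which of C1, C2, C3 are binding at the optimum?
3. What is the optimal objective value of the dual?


1. 5
2. C2, C3
3. -177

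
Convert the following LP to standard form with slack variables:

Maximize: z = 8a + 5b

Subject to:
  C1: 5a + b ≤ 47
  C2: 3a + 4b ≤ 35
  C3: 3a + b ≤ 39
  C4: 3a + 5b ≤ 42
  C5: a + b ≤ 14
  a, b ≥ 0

max z = 8a + 5b

s.t.
  5a + b + s1 = 47
  3a + 4b + s2 = 35
  3a + b + s3 = 39
  3a + 5b + s4 = 42
  a + b + s5 = 14
  a, b, s1, s2, s3, s4, s5 ≥ 0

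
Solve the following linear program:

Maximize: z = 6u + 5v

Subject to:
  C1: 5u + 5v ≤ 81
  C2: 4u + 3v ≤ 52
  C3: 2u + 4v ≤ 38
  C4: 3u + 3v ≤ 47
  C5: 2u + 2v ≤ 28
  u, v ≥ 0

Evaluate the objective at each vertex of the feasible region:
  z(0, 0) = 0
  z(13, 0) = 78
  z(10, 4) = 80  ←
  z(9, 5) = 79
  z(0, 9.5) = 47.5
The maximum is at u = 10, v = 4.

u = 10, v = 4, z = 80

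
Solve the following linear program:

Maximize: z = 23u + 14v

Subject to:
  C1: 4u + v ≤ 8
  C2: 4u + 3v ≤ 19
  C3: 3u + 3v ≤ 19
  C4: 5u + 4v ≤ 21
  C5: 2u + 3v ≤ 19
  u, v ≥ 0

Evaluate the objective at each vertex of the feasible region:
  z(0, 0) = 0
  z(2, 0) = 46
  z(1, 4) = 79  ←
  z(0, 5.25) = 73.5
The maximum is at u = 1, v = 4.

u = 1, v = 4, z = 79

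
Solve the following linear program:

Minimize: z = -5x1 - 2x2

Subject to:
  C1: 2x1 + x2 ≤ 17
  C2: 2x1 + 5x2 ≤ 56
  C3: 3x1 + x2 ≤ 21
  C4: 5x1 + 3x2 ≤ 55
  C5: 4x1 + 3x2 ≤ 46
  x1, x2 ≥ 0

Evaluate the objective at each vertex of the feasible region:
  z(0, 0) = 0
  z(7, 0) = -35
  z(4, 9) = -38  ←
  z(3.625, 9.75) = -37.62
  z(0, 11.2) = -22.4
The minimum is at x1 = 4, x2 = 9.

x1 = 4, x2 = 9, z = -38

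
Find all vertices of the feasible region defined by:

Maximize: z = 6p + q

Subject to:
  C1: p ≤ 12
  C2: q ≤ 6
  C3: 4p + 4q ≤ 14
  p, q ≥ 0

(0, 0), (3.5, 0), (0, 3.5)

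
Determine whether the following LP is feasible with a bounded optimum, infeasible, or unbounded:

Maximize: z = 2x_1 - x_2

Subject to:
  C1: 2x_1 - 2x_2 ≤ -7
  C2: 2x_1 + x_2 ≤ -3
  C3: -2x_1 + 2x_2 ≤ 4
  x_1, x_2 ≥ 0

Infeasible (no feasible solution exists)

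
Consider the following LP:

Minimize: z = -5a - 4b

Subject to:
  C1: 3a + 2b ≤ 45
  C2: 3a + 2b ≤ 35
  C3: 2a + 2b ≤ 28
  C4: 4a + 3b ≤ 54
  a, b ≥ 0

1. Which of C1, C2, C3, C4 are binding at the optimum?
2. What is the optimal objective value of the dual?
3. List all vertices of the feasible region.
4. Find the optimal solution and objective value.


1. C2, C3
2. -63
3. (0, 0), (11.67, 0), (7, 7), (0, 14)
4. a = 7, b = 7, z = -63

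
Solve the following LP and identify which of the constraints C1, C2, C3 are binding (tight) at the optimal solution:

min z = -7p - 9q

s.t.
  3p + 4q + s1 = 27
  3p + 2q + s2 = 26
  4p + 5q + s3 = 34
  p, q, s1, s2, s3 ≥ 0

At p = 1, q = 6, compute slack b - a·x for each constraint:
  C1: 27 − 27 = 0  (binding)
  C2: 26 − 15 = 11  (slack)
  C3: 34 − 34 = 0  (binding)

Optimal: p = 1, q = 6
Binding: C1, C3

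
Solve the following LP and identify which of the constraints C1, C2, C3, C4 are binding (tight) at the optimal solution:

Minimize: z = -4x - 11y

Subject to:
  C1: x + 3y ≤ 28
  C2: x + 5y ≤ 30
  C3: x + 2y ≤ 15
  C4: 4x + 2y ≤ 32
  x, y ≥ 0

At x = 5, y = 5, compute slack b - a·x for each constraint:
  C1: 28 − 20 = 8  (slack)
  C2: 30 − 30 = 0  (binding)
  C3: 15 − 15 = 0  (binding)
  C4: 32 − 30 = 2  (slack)

Optimal: x = 5, y = 5
Binding: C2, C3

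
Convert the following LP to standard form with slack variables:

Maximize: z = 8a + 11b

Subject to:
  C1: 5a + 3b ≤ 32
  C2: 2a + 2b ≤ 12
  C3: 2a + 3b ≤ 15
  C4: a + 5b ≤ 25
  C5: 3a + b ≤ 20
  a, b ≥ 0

max z = 8a + 11b

s.t.
  5a + 3b + s1 = 32
  2a + 2b + s2 = 12
  2a + 3b + s3 = 15
  a + 5b + s4 = 25
  3a + b + s5 = 20
  a, b, s1, s2, s3, s4, s5 ≥ 0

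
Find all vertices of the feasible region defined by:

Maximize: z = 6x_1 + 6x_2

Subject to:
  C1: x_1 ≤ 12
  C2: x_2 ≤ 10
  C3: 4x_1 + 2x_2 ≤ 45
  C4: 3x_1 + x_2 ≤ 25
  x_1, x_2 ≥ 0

(0, 0), (8.333, 0), (5, 10), (0, 10)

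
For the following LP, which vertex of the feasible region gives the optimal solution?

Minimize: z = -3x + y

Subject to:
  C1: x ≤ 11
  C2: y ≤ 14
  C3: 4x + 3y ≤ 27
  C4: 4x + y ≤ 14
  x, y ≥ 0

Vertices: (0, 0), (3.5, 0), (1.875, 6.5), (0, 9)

Evaluate the objective at each vertex of the feasible region:
  z(0, 0) = 0
  z(3.5, 0) = -10.5  ←
  z(1.875, 6.5) = 0.875
  z(0, 9) = 9
The minimum is at x = 3.5, y = 0.

(3.5, 0)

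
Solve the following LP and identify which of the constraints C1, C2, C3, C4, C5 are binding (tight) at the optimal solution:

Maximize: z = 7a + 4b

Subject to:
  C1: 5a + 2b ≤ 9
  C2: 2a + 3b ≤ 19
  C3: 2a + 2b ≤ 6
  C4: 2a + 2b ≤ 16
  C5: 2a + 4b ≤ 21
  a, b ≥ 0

At a = 1, b = 2, compute slack b - a·x for each constraint:
  C1: 9 − 9 = 0  (binding)
  C2: 19 − 8 = 11  (slack)
  C3: 6 − 6 = 0  (binding)
  C4: 16 − 6 = 10  (slack)
  C5: 21 − 10 = 11  (slack)

Optimal: a = 1, b = 2
Binding: C1, C3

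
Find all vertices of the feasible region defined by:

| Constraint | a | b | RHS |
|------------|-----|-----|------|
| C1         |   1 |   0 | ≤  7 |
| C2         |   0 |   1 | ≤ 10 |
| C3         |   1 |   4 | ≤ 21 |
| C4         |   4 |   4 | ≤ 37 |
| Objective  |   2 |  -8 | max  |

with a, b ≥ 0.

(0, 0), (7, 0), (7, 2.25), (5.333, 3.917), (0, 5.25)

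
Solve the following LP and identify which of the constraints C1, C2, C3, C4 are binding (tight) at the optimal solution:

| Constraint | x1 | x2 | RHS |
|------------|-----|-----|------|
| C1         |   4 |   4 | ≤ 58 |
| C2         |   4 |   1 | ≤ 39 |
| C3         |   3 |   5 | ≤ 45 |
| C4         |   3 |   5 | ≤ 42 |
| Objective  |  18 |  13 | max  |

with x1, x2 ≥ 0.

At x1 = 9, x2 = 3, compute slack b - a·x for each constraint:
  C1: 58 − 48 = 10  (slack)
  C2: 39 − 39 = 0  (binding)
  C3: 45 − 42 = 3  (slack)
  C4: 42 − 42 = 0  (binding)

Optimal: x1 = 9, x2 = 3
Binding: C2, C4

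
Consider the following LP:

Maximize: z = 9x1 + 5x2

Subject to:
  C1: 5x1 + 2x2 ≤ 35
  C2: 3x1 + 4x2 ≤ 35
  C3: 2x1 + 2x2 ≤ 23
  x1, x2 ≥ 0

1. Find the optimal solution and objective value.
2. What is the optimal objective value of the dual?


1. x1 = 5, x2 = 5, z = 70
2. 70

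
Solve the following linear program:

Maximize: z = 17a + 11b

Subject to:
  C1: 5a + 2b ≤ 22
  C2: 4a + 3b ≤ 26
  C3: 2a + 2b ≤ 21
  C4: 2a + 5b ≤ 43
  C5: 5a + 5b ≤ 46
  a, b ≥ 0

Evaluate the objective at each vertex of the feasible region:
  z(0, 0) = 0
  z(4.4, 0) = 74.8
  z(2, 6) = 100  ←
  z(0.07143, 8.571) = 95.5
  z(0, 8.6) = 94.6
The maximum is at a = 2, b = 6.

a = 2, b = 6, z = 100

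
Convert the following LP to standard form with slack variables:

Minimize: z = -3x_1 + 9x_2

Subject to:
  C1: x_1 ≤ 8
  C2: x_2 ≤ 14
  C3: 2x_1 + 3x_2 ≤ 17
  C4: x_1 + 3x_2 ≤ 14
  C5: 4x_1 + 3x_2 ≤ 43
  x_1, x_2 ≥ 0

min z = -3x_1 + 9x_2

s.t.
  x_1 + s1 = 8
  x_2 + s2 = 14
  2x_1 + 3x_2 + s3 = 17
  x_1 + 3x_2 + s4 = 14
  4x_1 + 3x_2 + s5 = 43
  x_1, x_2, s1, s2, s3, s4, s5 ≥ 0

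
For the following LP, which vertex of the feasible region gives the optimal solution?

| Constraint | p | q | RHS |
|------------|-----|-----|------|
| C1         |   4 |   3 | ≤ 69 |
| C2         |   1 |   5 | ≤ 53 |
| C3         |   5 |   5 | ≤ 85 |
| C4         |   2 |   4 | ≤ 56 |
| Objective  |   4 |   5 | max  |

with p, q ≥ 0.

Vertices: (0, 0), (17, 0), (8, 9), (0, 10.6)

Evaluate the objective at each vertex of the feasible region:
  z(0, 0) = 0
  z(17, 0) = 68
  z(8, 9) = 77  ←
  z(0, 10.6) = 53
The maximum is at p = 8, q = 9.

(8, 9)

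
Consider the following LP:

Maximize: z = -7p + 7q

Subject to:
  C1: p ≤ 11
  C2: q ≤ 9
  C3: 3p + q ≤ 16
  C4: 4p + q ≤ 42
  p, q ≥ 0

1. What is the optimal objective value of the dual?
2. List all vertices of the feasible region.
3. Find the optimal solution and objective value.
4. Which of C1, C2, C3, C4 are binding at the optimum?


1. 63
2. (0, 0), (5.333, 0), (2.333, 9), (0, 9)
3. p = 0, q = 9, z = 63
4. C2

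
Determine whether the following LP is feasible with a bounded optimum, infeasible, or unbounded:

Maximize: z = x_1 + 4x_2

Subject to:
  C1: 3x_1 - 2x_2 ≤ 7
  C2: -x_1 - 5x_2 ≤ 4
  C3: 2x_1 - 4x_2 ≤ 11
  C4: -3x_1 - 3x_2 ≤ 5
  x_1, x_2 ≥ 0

Unbounded (objective can increase without bound)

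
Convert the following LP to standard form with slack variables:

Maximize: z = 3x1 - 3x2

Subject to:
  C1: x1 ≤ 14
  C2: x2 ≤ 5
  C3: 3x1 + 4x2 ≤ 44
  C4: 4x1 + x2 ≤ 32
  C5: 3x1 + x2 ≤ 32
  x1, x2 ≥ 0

max z = 3x1 - 3x2

s.t.
  x1 + s1 = 14
  x2 + s2 = 5
  3x1 + 4x2 + s3 = 44
  4x1 + x2 + s4 = 32
  3x1 + x2 + s5 = 32
  x1, x2, s1, s2, s3, s4, s5 ≥ 0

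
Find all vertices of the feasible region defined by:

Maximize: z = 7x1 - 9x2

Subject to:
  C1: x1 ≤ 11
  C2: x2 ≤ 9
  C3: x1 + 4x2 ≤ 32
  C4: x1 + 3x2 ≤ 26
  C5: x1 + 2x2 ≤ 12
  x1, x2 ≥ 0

(0, 0), (11, 0), (11, 0.5), (0, 6)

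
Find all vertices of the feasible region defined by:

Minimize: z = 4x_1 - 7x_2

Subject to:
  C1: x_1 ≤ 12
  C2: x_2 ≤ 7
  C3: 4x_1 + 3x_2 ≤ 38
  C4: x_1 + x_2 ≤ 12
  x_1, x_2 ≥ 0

(0, 0), (9.5, 0), (4.25, 7), (0, 7)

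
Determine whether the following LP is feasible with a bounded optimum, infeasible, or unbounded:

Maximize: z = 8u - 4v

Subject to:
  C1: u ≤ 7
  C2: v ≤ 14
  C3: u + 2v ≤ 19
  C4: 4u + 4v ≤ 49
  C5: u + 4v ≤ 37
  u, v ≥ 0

Feasible with a bounded optimal solution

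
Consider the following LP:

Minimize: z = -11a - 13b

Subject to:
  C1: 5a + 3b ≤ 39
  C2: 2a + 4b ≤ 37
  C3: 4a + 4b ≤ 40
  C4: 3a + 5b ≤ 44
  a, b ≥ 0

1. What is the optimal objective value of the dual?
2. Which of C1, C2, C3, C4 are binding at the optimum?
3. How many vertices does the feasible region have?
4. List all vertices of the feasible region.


1. -124
2. C3, C4
3. 5
4. (0, 0), (7.8, 0), (4.5, 5.5), (3, 7), (0, 8.8)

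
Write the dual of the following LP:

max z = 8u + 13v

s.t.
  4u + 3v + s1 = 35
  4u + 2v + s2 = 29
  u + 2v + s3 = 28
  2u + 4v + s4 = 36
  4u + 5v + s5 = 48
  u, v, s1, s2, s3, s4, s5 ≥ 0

Primal max cᵀx s.t. Ax ≤ b, x ≥ 0  →  Dual min bᵀy s.t. Aᵀy ≥ c, y ≥ 0.

Minimize: z = 35y1 + 29y2 + 28y3 + 36y4 + 48y5

Subject to:
  4y1 + 4y2 + y3 + 2y4 + 4y5 ≥ 8
  3y1 + 2y2 + 2y3 + 4y4 + 5y5 ≥ 13
  y1, y2, y3, y4, y5 ≥ 0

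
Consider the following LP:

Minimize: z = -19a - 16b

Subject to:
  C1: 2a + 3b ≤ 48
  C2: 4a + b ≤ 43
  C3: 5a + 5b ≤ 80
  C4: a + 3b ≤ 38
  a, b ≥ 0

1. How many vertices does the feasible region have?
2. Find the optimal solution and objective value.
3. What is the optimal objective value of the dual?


1. 5
2. a = 9, b = 7, z = -283
3. -283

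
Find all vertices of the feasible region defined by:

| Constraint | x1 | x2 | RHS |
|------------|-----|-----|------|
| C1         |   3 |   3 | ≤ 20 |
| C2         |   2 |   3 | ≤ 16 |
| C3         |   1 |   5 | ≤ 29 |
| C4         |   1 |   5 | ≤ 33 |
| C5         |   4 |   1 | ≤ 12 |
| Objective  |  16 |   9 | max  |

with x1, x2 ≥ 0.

(0, 0), (3, 0), (2, 4), (0, 5.333)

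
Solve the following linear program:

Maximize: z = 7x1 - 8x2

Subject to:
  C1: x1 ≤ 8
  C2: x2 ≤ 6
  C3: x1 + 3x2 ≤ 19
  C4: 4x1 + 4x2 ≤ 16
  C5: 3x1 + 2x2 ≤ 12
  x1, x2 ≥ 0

Evaluate the objective at each vertex of the feasible region:
  z(0, 0) = 0
  z(4, 0) = 28  ←
  z(0, 4) = -32
The maximum is at x1 = 4, x2 = 0.

x1 = 4, x2 = 0, z = 28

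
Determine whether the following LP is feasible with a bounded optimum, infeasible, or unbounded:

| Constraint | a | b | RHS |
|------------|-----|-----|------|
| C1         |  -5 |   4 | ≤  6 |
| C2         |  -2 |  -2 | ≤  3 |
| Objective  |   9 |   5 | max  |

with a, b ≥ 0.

Unbounded (objective can increase without bound)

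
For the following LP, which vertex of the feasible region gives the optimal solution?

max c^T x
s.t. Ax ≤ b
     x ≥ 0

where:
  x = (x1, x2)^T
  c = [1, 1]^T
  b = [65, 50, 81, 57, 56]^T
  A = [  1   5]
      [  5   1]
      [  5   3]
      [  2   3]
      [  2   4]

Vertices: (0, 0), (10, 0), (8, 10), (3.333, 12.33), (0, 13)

Evaluate the objective at each vertex of the feasible region:
  z(0, 0) = 0
  z(10, 0) = 10
  z(8, 10) = 18  ←
  z(3.333, 12.33) = 15.67
  z(0, 13) = 13
The maximum is at x1 = 8, x2 = 10.

(8, 10)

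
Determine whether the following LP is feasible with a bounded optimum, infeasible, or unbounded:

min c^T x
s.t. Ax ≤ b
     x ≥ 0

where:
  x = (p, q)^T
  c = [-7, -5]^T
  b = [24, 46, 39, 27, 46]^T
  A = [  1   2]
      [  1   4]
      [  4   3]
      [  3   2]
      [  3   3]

Feasible with a bounded optimal solution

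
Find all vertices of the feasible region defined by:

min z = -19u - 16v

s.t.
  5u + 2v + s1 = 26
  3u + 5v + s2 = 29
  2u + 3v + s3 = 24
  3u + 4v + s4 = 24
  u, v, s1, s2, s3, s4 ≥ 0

(0, 0), (5.2, 0), (4, 3), (1.333, 5), (0, 5.8)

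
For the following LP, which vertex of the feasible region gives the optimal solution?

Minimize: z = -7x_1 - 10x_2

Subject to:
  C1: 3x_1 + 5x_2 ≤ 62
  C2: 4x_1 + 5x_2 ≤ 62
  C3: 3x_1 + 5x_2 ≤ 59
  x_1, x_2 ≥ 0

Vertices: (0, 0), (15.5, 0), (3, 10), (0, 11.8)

Evaluate the objective at each vertex of the feasible region:
  z(0, 0) = 0
  z(15.5, 0) = -108.5
  z(3, 10) = -121  ←
  z(0, 11.8) = -118
The minimum is at x_1 = 3, x_2 = 10.

(3, 10)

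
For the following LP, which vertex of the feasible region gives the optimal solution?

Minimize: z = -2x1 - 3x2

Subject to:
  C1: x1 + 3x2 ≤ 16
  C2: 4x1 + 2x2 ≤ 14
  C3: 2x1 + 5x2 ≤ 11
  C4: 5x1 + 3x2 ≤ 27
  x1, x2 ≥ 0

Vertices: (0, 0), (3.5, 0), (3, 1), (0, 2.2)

Evaluate the objective at each vertex of the feasible region:
  z(0, 0) = 0
  z(3.5, 0) = -7
  z(3, 1) = -9  ←
  z(0, 2.2) = -6.6
The minimum is at x1 = 3, x2 = 1.

(3, 1)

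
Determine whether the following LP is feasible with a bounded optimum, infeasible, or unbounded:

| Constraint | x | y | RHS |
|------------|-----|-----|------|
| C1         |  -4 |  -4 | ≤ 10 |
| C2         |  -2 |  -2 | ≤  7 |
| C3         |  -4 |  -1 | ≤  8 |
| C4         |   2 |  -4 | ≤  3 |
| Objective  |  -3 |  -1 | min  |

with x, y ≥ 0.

Unbounded (objective can decrease without bound)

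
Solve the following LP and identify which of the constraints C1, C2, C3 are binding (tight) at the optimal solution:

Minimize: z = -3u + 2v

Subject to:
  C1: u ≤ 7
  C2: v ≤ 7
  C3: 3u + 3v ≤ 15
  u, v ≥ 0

At u = 5, v = 0, compute slack b - a·x for each constraint:
  C1: 7 − 5 = 2  (slack)
  C2: 7 − 0 = 7  (slack)
  C3: 15 − 15 = 0  (binding)

Optimal: u = 5, v = 0
Binding: C3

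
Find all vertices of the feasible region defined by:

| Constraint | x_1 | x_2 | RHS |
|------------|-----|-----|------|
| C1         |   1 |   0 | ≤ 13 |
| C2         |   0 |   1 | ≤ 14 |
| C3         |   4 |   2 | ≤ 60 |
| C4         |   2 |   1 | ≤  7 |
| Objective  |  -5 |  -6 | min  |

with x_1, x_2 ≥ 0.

(0, 0), (3.5, 0), (0, 7)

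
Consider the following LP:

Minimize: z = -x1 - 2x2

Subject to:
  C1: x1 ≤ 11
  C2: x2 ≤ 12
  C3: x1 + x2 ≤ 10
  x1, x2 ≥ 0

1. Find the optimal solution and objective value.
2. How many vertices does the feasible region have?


1. x1 = 0, x2 = 10, z = -20
2. 3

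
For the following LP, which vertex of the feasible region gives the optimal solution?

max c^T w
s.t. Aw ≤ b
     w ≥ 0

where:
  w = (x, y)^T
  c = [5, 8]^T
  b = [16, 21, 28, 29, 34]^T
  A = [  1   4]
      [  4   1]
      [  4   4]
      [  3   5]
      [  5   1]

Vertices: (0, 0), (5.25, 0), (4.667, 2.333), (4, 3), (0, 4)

Evaluate the objective at each vertex of the feasible region:
  z(0, 0) = 0
  z(5.25, 0) = 26.25
  z(4.667, 2.333) = 42
  z(4, 3) = 44  ←
  z(0, 4) = 32
The maximum is at x = 4, y = 3.

(4, 3)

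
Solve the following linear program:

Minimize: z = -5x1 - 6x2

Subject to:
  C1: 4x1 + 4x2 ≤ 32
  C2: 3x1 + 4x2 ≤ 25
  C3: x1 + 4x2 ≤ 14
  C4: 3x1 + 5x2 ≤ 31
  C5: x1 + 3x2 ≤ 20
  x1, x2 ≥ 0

Evaluate the objective at each vertex of the feasible region:
  z(0, 0) = 0
  z(8, 0) = -40
  z(7, 1) = -41  ←
  z(5.5, 2.125) = -40.25
  z(0, 3.5) = -21
The minimum is at x1 = 7, x2 = 1.

x1 = 7, x2 = 1, z = -41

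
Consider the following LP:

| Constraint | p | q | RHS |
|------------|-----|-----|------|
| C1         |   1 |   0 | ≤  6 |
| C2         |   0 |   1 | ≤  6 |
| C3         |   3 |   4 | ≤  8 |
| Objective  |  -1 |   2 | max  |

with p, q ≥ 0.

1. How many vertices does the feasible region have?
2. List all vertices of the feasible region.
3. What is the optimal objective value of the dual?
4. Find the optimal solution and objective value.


1. 3
2. (0, 0), (2.667, 0), (0, 2)
3. 4
4. p = 0, q = 2, z = 4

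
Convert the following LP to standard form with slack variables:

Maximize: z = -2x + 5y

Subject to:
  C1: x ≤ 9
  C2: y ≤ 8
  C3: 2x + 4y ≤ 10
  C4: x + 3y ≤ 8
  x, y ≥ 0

max z = -2x + 5y

s.t.
  x + s1 = 9
  y + s2 = 8
  2x + 4y + s3 = 10
  x + 3y + s4 = 8
  x, y, s1, s2, s3, s4 ≥ 0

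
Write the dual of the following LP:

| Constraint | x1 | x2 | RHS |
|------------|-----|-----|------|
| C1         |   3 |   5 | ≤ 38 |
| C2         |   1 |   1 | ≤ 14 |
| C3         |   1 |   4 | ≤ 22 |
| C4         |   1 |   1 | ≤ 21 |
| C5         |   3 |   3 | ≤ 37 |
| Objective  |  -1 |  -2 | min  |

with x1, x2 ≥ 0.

Primal min cᵀx s.t. Ax ≤ b, x ≥ 0  →  Dual max −bᵀy s.t. Aᵀy ≥ −c, y ≥ 0.

Maximize: z = -38y1 - 14y2 - 22y3 - 21y4 - 37y5

Subject to:
  3y1 + y2 + y3 + y4 + 3y5 ≥ 1
  5y1 + y2 + 4y3 + y4 + 3y5 ≥ 2
  y1, y2, y3, y4, y5 ≥ 0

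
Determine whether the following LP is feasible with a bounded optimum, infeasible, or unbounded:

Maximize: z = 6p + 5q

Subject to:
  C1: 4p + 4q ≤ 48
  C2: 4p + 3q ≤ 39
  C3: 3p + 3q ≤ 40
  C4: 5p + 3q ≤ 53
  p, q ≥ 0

Feasible with a bounded optimal solution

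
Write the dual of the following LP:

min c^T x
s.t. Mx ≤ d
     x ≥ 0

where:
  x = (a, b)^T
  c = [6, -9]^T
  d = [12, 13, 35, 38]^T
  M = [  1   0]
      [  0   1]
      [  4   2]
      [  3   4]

Primal min cᵀx s.t. Ax ≤ b, x ≥ 0  →  Dual max −bᵀy s.t. Aᵀy ≥ −c, y ≥ 0.

Maximize: z = -12y1 - 13y2 - 35y3 - 38y4

Subject to:
  y1 + 4y3 + 3y4 ≥ -6
  y2 + 2y3 + 4y4 ≥ 9
  y1, y2, y3, y4 ≥ 0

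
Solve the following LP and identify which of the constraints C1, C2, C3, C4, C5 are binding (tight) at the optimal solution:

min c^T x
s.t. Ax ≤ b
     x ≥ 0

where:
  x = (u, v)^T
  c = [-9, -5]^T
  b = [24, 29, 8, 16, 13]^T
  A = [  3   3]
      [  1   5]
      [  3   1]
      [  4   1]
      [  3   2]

At u = 1, v = 5, compute slack b - a·x for each constraint:
  C1: 24 − 18 = 6  (slack)
  C2: 29 − 26 = 3  (slack)
  C3: 8 − 8 = 0  (binding)
  C4: 16 − 9 = 7  (slack)
  C5: 13 − 13 = 0  (binding)

Optimal: u = 1, v = 5
Binding: C3, C5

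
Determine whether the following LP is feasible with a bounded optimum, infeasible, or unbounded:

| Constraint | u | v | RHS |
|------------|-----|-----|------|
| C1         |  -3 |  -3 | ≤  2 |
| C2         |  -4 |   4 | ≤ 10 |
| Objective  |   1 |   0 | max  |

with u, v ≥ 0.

Unbounded (objective can increase without bound)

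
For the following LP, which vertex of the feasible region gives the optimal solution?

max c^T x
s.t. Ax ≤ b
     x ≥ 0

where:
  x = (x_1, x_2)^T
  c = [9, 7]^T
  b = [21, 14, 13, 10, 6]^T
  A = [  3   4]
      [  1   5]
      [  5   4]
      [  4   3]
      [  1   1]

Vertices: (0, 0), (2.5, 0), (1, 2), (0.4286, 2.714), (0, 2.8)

Evaluate the objective at each vertex of the feasible region:
  z(0, 0) = 0
  z(2.5, 0) = 22.5
  z(1, 2) = 23  ←
  z(0.4286, 2.714) = 22.86
  z(0, 2.8) = 19.6
The maximum is at x_1 = 1, x_2 = 2.

(1, 2)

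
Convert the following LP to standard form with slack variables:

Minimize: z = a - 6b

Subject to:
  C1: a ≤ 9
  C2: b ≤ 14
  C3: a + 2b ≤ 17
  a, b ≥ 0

min z = a - 6b

s.t.
  a + s1 = 9
  b + s2 = 14
  a + 2b + s3 = 17
  a, b, s1, s2, s3 ≥ 0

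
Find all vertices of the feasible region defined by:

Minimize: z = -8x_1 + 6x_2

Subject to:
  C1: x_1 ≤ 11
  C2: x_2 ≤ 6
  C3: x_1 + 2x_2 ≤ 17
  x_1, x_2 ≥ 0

(0, 0), (11, 0), (11, 3), (5, 6), (0, 6)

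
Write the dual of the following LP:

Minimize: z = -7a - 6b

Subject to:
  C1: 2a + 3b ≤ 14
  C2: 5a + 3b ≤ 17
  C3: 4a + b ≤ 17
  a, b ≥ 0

Primal min cᵀx s.t. Ax ≤ b, x ≥ 0  →  Dual max −bᵀy s.t. Aᵀy ≥ −c, y ≥ 0.

Maximize: z = -14y1 - 17y2 - 17y3

Subject to:
  2y1 + 5y2 + 4y3 ≥ 7
  3y1 + 3y2 + y3 ≥ 6
  y1, y2, y3 ≥ 0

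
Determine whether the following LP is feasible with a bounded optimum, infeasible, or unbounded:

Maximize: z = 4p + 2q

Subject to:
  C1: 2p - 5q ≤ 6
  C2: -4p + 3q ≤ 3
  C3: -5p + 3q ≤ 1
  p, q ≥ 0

Unbounded (objective can increase without bound)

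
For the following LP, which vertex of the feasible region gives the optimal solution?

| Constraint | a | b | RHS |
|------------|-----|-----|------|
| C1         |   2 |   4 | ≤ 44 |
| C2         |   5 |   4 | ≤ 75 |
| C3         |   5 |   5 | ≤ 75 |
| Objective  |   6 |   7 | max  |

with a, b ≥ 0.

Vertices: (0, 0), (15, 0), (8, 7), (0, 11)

Evaluate the objective at each vertex of the feasible region:
  z(0, 0) = 0
  z(15, 0) = 90
  z(8, 7) = 97  ←
  z(0, 11) = 77
The maximum is at a = 8, b = 7.

(8, 7)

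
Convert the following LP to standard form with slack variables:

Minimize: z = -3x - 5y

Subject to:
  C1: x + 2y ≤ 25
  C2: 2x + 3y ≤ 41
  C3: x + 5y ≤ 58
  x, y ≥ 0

min z = -3x - 5y

s.t.
  x + 2y + s1 = 25
  2x + 3y + s2 = 41
  x + 5y + s3 = 58
  x, y, s1, s2, s3 ≥ 0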